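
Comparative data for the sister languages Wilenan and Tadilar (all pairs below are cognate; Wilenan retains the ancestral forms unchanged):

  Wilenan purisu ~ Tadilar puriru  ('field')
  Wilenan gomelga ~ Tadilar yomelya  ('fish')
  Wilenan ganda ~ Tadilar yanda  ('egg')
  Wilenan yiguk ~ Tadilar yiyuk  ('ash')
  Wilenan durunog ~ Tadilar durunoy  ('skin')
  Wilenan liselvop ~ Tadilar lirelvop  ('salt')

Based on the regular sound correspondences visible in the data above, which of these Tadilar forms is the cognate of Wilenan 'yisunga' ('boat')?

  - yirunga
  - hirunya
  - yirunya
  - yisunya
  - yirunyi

purisu ~ puriru — Wilenan s corresponds to Tadilar r between vowels (before a back vowel).
gomelga ~ yomelya — Wilenan g corresponds to Tadilar y after a consonant, before a back vowel.
Applying these to Wilenan 'yisunga':
  yisunga → yirunga   (s→r between vowels (before a back vowel))
  yirunga → yirunya   (g→y after a consonant, before a back vowel)
So the Tadilar cognate is 'yirunya'.

yirunya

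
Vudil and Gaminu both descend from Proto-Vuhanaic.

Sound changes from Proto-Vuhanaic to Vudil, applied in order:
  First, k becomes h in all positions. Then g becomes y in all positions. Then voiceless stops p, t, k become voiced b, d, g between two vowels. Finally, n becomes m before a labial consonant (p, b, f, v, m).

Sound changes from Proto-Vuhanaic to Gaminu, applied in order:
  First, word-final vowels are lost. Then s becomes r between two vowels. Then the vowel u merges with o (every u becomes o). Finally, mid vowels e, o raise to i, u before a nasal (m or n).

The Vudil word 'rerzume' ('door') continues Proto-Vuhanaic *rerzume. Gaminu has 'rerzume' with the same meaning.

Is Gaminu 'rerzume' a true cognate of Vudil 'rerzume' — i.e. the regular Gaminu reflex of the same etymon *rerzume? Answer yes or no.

Derive the expected Gaminu reflex of *rerzume:
Gaminu: *rerzume
  rerzume → rerzum   [apocope]
  rerzum (rule 2 does not apply)
  rerzum → rerzom   [vowel merger]
  rerzom → rerzum   [pre-nasal raising]
  giving Gaminu rerzum.
The regular Gaminu reflex would be 'rerzum', but the attested form is 'rerzume'. The correspondence is irregular, so they are not cognates (the Gaminu form has a different source).

no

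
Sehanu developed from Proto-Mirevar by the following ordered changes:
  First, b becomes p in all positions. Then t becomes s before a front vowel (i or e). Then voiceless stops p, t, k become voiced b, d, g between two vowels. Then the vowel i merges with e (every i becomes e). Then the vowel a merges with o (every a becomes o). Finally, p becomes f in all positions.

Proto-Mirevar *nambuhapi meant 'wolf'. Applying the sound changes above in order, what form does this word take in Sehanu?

Sehanu: *nambuhapi > nampuhapi > nampuhabi > nampuhabe > nompuhobe > nomfuhobe  (by unconditioned shift, intervocalic voicing, vowel merger, vowel merger, unconditioned shift)

nomfuhobe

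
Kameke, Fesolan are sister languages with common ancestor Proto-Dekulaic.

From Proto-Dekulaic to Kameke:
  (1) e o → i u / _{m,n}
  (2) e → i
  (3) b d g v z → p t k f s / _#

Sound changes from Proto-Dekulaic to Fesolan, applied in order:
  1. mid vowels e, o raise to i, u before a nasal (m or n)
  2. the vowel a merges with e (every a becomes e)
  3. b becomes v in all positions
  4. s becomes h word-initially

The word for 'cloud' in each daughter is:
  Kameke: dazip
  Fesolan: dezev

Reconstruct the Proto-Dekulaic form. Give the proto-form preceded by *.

Position 5: Kameke has p, Fesolan has v. Taking the neighbouring segments as reconstructed: Kameke p could go back to *p or *b; Fesolan v could go back to *b or *v — the one source consistent with every daughter is *b.
Position 4: Kameke has i, Fesolan has e. Taking the neighbouring segments as reconstructed: Kameke i could go back to *e or *i; Fesolan e could go back to *a or *e — the one source consistent with every daughter is *e.
Continuing position by position gives *dazeb; check it forward:
Kameke: *dazeb
  dazeb (rule 1 does not apply)
  dazeb → dazib   [vowel merger]
  dazib → dazip   [final devoicing]
  giving Kameke dazip.
Fesolan: *dazeb
  dazeb (rule 1 does not apply)
  dazeb → dezeb   [vowel merger]
  dezeb → dezev   [unconditioned shift]
  dezev (rule 4 does not apply)
  giving Fesolan dezev.
Only *dazeb yields all of Kameke dazip, Fesolan dezev.

*dazeb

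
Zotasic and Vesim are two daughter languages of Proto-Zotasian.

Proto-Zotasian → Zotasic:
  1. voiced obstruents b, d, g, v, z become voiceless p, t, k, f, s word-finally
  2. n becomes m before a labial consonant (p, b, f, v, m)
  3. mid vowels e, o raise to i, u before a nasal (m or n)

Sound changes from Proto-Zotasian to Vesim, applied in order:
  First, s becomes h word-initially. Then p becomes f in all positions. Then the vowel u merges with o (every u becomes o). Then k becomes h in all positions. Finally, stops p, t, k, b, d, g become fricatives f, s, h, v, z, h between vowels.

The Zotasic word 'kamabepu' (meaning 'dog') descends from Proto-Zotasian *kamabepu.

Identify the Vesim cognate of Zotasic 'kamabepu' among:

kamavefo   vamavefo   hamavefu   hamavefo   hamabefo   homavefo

Vesim: *kamabepu
  kamabepu (rule 1 does not apply)
  kamabepu → kamabefu   [unconditioned shift]
  kamabefu → kamabefo   [vowel merger]
  kamabefo → hamabefo   [unconditioned shift]
  hamabefo → hamavefo   [intervocalic lenition]
  giving Vesim hamavefo.
Among the options, 'hamavefo' alone shows every Vesim change applied in order.

hamavefo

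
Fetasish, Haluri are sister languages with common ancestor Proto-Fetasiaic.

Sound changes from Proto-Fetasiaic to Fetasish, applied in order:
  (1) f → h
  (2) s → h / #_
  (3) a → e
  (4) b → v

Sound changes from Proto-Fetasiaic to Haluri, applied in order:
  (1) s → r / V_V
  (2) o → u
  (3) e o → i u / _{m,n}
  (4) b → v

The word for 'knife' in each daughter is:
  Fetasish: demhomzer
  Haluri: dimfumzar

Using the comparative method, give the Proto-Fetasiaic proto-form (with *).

Position 5: Fetasish has o, Haluri has u. Fetasish preserves o here (none of its changes turn any other segment into o), so the proto-segment is *o.
Position 8: Fetasish has e, Haluri has a. Haluri preserves a here (none of its changes turn any other segment into a), so the proto-segment is *a.
Position 4: Fetasish has h, Haluri has f. Haluri preserves f here (none of its changes turn any other segment into f), so the proto-segment is *f.
This points to *demfomzar. Verify forward in each daughter:
Fetasish: *demfomzar > demhomzar > demhomzer  (by unconditioned shift, vowel merger)
Haluri: *demfomzar
  demfomzar (rule 1 does not apply)
  demfomzar → demfumzar   [vowel merger]
  demfumzar → dimfumzar   [pre-nasal raising]
  dimfumzar (rule 4 does not apply)
  giving Haluri dimfumzar.
Only *demfomzar yields all of Fetasish demhomzer, Haluri dimfumzar.

*demfomzar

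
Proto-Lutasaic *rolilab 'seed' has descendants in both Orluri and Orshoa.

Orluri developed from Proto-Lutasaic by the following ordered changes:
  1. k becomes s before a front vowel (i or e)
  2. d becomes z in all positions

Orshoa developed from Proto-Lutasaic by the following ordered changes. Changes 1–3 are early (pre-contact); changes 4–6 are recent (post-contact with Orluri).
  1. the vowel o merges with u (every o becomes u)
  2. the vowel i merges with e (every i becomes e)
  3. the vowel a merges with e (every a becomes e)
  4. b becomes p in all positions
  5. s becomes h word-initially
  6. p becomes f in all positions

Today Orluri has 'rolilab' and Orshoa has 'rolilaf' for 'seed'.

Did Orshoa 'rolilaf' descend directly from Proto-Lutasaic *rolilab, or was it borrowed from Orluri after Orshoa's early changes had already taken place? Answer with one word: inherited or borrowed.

If inherited, *rolilab would pass through all of Orshoa's changes:
Orshoa: start from *rolilab.
  rule 1 (vowel merger): rolilab → rulilab
  rule 2 (vowel merger): rulilab → rulelab
  rule 3 (vowel merger): rulelab → ruleleb
  rule 4 (unconditioned shift): ruleleb → rulelep
  rule 5: no change — rulelep
  rule 6 (unconditioned shift): rulelep → rulelef
  ⇒ Orshoa rulelef
If borrowed from Orluri 'rolilab' after the early changes, it would undergo only the recent ones:
  rule 4 (unconditioned shift): rolilab → rolilap
  rule 5 (debuccalisation): no change (rolilap)
  rule 6 (unconditioned shift): rolilap → rolilaf
  ⇒ as a loan: rolilaf
Orshoa 'rolilaf' matches the loan outcome 'rolilaf', not the inherited 'rulelef' — it skipped the early Orshoa changes, so it was borrowed from Orluri.

borrowed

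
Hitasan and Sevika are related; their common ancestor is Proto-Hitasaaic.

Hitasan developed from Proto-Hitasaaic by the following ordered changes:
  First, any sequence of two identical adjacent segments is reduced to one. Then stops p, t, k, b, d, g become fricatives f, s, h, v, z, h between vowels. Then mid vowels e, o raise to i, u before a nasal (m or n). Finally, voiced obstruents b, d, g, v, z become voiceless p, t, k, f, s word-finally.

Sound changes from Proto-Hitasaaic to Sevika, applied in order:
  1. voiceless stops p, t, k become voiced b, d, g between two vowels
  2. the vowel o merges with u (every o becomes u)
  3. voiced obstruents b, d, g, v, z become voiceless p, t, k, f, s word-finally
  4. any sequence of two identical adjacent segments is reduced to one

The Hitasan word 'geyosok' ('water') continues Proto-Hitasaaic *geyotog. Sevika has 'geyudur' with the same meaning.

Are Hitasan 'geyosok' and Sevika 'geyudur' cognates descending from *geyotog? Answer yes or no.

Derive the expected Sevika reflex of *geyotog:
Sevika: start from *geyotog.
  rule 1 (intervocalic voicing): geyotog → geyodog
  rule 2 (vowel merger): geyodog → geyudug
  rule 3 (final devoicing): geyudug → geyuduk
  rule 4: no change — geyuduk
  ⇒ Sevika geyuduk
The regular Sevika reflex would be 'geyuduk', but the attested form is 'geyudur'. The correspondence is irregular, so they are not cognates (the Sevika form has a different source).

no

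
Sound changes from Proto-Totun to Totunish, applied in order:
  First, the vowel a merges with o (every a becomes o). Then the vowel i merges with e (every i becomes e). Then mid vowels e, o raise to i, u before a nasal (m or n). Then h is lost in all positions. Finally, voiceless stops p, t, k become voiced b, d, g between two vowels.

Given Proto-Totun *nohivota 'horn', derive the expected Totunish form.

Totunish: start from *nohivota.
  rule 1 (vowel merger): nohivota → nohivoto
  rule 2 (vowel merger): nohivoto → nohevoto
  rule 3: no change — nohevoto
  rule 4 (h-loss): nohevoto → noevoto
  rule 5 (intervocalic voicing): noevoto → noevodo
  ⇒ Totunish noevodo

noevodo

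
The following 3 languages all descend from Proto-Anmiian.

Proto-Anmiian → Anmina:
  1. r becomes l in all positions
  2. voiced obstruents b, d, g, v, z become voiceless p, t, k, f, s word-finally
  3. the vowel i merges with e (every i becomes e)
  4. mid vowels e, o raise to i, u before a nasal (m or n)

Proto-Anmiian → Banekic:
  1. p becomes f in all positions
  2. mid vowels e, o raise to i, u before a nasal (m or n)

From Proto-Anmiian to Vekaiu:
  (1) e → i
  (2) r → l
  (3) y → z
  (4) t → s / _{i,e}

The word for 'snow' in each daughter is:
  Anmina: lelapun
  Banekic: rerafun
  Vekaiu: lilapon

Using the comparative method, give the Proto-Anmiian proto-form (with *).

*rerapon

Position 5: Anmina has p, Banekic has f, Vekaiu has p. Vekaiu preserves p here (none of its changes turn any other segment into p), so the proto-segment is *p.
Position 1: Anmina has l, Banekic has r, Vekaiu has l. Banekic preserves r here (none of its changes turn any other segment into r), so the proto-segment is *r.
Position 3: Anmina has l, Banekic has r, Vekaiu has l. Banekic preserves r here (none of its changes turn any other segment into r), so the proto-segment is *r.
Verify the candidate proto-form against each daughter:
Anmina: *rerapon
  rerapon → lelapon   [unconditioned shift]
  lelapon (rule 2 does not apply)
  lelapon (rule 3 does not apply)
  lelapon → lelapun   [pre-nasal raising]
  giving Anmina lelapun.
Banekic: start from *rerapon.
  rule 1 (unconditioned shift): rerapon → rerafon
  rule 2 (pre-nasal raising): rerafon → rerafun
  ⇒ Banekic rerafun
Vekaiu: *rerapon > rirapon > lilapon  (by vowel merger, unconditioned shift)
*rerapon is the unique common source.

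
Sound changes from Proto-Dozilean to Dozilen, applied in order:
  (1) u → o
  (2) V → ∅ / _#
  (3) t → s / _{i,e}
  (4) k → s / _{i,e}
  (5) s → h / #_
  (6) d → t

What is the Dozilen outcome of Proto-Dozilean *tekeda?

Dozilen: start from *tekeda.
  rule 1: no change — tekeda
  rule 2 (apocope): tekeda → teked
  rule 3 (palatalisation): teked → seked
  rule 4 (palatalisation): seked → sesed
  rule 5 (debuccalisation): sesed → hesed
  rule 6 (unconditioned shift): hesed → heset
  ⇒ Dozilen heset

heset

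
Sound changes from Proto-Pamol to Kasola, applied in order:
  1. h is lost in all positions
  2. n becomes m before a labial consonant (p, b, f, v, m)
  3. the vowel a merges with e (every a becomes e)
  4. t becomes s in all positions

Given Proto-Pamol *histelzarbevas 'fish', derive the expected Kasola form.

isselzerbeves

Kasola: *histelzarbevas
  histelzarbevas → istelzarbevas   [h-loss]
  istelzarbevas (rule 2 does not apply)
  istelzarbevas → istelzerbeves   [vowel merger]
  istelzerbeves → isselzerbeves   [unconditioned shift]
  giving Kasola isselzerbeves.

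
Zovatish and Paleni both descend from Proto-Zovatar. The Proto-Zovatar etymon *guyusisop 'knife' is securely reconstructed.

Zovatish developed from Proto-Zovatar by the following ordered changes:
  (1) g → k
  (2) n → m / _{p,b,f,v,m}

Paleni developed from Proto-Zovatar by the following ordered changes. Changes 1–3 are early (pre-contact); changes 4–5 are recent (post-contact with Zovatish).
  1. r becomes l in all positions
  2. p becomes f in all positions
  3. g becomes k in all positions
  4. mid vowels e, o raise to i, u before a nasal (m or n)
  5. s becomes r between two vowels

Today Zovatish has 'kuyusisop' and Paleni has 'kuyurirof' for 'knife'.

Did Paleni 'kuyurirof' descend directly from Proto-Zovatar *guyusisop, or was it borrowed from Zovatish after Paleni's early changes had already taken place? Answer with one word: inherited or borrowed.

inherited

If inherited, *guyusisop would pass through all of Paleni's changes:
Paleni: *guyusisop
  guyusisop (rule 1 does not apply)
  guyusisop → guyusisof   [unconditioned shift]
  guyusisof → kuyusisof   [unconditioned shift]
  kuyusisof (rule 4 does not apply)
  kuyusisof → kuyurirof   [rhotacism]
  giving Paleni kuyurirof.
If borrowed from Zovatish 'kuyusisop' after the early changes, it would undergo only the recent ones:
  rule 4 (pre-nasal raising): no change (kuyusisop)
  rule 5 (rhotacism): kuyusisop → kuyurirop
  ⇒ as a loan: kuyurirop
Paleni 'kuyurirof' matches the inherited outcome exactly, so it is an inherited cognate, not a loan.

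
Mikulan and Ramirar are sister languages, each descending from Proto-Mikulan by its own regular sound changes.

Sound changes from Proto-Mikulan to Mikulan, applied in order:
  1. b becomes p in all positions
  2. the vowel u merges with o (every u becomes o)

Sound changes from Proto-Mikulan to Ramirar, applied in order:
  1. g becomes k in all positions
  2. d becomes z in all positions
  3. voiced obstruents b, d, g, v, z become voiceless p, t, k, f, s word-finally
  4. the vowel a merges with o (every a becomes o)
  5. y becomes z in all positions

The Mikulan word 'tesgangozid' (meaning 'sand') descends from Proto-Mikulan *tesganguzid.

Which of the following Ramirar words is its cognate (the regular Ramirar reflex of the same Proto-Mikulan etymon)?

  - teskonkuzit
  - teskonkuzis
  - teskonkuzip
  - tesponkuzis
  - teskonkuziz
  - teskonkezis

teskonkuzis

Ramirar: *tesganguzid
  tesganguzid → teskankuzid   [unconditioned shift]
  teskankuzid → teskankuziz   [unconditioned shift]
  teskankuziz → teskankuzis   [final devoicing]
  teskankuzis → teskonkuzis   [vowel merger]
  teskonkuzis (rule 5 does not apply)
  giving Ramirar teskonkuzis.
The other candidates each miss or misapply at least one Ramirar change.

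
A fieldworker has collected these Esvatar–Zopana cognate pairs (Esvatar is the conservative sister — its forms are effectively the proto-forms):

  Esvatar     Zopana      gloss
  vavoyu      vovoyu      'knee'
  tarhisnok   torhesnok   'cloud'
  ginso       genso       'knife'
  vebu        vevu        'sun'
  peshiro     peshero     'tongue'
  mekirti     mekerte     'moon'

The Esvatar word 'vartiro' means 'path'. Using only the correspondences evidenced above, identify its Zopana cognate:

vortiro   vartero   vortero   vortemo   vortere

tarhisnok ~ torhesnok — Esvatar a corresponds to Zopana o after a consonant, before r.
peshiro ~ peshero, mekirti ~ mekerte — Esvatar i corresponds to Zopana e after a consonant, before r.
Applying these to Esvatar 'vartiro':
  vartiro → vortiro   (a→o after a consonant, before r)
  vortiro → vortero   (i→e after a consonant, before r)
So the Zopana cognate is 'vortero'.

vortero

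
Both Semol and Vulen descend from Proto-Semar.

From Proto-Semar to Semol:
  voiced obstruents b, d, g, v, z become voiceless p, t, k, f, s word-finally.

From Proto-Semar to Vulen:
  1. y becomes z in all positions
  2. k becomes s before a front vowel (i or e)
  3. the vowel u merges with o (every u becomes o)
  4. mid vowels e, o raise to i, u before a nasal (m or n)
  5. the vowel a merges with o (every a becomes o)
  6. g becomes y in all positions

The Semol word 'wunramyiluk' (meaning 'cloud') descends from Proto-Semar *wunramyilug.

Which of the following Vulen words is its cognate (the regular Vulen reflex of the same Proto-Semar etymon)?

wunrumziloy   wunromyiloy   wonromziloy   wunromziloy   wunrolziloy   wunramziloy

Vulen: *wunramyilug
  wunramyilug → wunramzilug   [unconditioned shift]
  wunramzilug (rule 2 does not apply)
  wunramzilug → wonramzilog   [vowel merger]
  wonramzilog → wunramzilog   [pre-nasal raising]
  wunramzilog → wunromzilog   [vowel merger]
  wunromzilog → wunromziloy   [unconditioned shift]
  giving Vulen wunromziloy.
Only 'wunromziloy' matches the regular Vulen development of *wunramyilug.

wunromziloy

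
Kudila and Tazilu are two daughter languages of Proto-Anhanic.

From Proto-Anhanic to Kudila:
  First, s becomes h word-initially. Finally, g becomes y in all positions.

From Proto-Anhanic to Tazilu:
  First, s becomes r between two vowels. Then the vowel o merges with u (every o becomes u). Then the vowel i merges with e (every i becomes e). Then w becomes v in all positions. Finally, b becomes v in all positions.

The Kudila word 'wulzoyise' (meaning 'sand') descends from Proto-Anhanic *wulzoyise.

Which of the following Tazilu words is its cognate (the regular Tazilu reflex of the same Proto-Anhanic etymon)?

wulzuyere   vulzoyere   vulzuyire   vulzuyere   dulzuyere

vulzuyere

Tazilu: *wulzoyise > wulzoyire > wulzuyire > wulzuyere > vulzuyere  (by rhotacism, vowel merger, vowel merger, unconditioned shift)
The other candidates each miss or misapply at least one Tazilu change.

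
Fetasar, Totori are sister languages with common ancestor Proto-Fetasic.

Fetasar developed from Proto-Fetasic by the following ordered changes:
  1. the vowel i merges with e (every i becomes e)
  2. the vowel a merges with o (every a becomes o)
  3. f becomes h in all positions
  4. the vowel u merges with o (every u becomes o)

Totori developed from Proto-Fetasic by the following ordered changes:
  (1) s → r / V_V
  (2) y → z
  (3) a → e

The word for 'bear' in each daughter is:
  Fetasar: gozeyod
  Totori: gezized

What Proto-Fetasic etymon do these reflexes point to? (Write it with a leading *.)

*gaziyad

Position 6: Fetasar has o, Totori has e. Taking the neighbouring segments as reconstructed: Fetasar o could go back to *a or *o or *u; Totori e could go back to *a or *e — the one source consistent with every daughter is *a.
Position 2: Fetasar has o, Totori has e. Taking the neighbouring segments as reconstructed: Fetasar o could go back to *a or *o or *u; Totori e could go back to *a or *e — the one source consistent with every daughter is *a.
Position 4: Fetasar has e, Totori has i. Totori preserves i here (none of its changes turn any other segment into i), so the proto-segment is *i.
This points to *gaziyad. Verify forward in each daughter:
Fetasar: *gaziyad > gazeyad > gozeyod  (by vowel merger, vowel merger)
Totori: start from *gaziyad.
  rule 1: no change — gaziyad
  rule 2 (unconditioned shift): gaziyad → gazizad
  rule 3 (vowel merger): gazizad → gezized
  ⇒ Totori gezized
No other proto-form is consistent with every reflex, so the reconstruction is *gaziyad.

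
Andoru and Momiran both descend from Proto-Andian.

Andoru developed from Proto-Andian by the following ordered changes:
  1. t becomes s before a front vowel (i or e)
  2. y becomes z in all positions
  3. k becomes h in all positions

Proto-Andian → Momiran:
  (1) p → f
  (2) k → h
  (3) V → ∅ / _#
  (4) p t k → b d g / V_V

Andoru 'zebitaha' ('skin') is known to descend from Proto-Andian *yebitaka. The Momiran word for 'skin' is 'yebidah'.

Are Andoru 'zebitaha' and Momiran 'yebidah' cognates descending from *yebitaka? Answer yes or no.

Derive the expected Momiran reflex of *yebitaka:
Momiran: *yebitaka > yebitaha > yebitah > yebidah  (by unconditioned shift, apocope, intervocalic voicing)
Momiran 'yebidah' matches the regular reflex exactly, so the pair is cognate.

yes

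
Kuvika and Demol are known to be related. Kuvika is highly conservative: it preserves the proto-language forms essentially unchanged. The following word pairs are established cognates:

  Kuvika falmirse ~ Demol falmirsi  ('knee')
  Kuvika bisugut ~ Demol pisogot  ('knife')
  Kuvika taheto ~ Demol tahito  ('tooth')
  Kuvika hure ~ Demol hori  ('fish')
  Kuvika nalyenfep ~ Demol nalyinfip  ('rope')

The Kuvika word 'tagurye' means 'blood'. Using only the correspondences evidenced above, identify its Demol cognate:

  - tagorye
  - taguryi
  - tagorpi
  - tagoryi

hure ~ hori — Kuvika u corresponds to Demol o after a consonant, before r.
falmirse ~ falmirsi, hure ~ hori — Kuvika e corresponds to Demol i word-finally.
Applying these to Kuvika 'tagurye':
  tagurye → tagorye   (u→o after a consonant, before r)
  tagorye → tagoryi   (e→i word-finally)
So the Demol cognate is 'tagoryi'.

tagoryi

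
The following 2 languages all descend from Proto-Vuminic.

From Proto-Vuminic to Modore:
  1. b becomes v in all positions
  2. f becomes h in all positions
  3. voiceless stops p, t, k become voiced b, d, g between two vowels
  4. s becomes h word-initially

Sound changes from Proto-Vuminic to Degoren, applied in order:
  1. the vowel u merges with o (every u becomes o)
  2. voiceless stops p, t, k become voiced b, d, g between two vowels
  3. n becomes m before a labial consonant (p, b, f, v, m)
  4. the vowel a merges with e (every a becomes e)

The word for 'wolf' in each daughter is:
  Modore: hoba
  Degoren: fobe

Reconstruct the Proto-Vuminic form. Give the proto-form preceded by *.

*fopa

Position 4: Modore has a, Degoren has e. Modore preserves a here (none of its changes turn any other segment into a), so the proto-segment is *a.
Position 3: Modore has b, Degoren has b. In Modore, b can only continue *p, so the proto-segment is *p.
Verify the candidate proto-form against each daughter:
Modore: *fopa > hopa > hoba  (by unconditioned shift, intervocalic voicing)
Degoren: *fopa > foba > fobe  (by intervocalic voicing, vowel merger)
No other proto-form is consistent with every reflex, so the reconstruction is *fopa.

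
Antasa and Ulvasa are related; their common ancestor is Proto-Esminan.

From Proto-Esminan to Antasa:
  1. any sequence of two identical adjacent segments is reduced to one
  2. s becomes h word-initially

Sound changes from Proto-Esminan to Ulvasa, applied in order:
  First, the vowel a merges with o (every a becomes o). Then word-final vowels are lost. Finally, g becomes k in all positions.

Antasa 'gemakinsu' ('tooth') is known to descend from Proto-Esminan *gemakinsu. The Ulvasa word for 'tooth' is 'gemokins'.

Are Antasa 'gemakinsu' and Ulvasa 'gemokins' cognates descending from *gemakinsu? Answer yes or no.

Derive the expected Ulvasa reflex of *gemakinsu:
Ulvasa: *gemakinsu > gemokinsu > gemokins > kemokins  (by vowel merger, apocope, unconditioned shift)
The regular Ulvasa reflex would be 'kemokins', but the attested form is 'gemokins'. The correspondence is irregular, so they are not cognates (the Ulvasa form has a different source).

no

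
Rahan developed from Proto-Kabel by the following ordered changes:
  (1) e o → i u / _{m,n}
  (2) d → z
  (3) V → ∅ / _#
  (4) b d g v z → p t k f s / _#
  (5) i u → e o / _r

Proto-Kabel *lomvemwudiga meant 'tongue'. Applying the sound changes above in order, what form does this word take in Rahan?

lumvimwuzik

Rahan: start from *lomvemwudiga.
  rule 1 (pre-nasal raising): lomvemwudiga → lumvimwudiga
  rule 2 (unconditioned shift): lumvimwudiga → lumvimwuziga
  rule 3 (apocope): lumvimwuziga → lumvimwuzig
  rule 4 (final devoicing): lumvimwuzig → lumvimwuzik
  rule 5: no change — lumvimwuzik
  ⇒ Rahan lumvimwuzik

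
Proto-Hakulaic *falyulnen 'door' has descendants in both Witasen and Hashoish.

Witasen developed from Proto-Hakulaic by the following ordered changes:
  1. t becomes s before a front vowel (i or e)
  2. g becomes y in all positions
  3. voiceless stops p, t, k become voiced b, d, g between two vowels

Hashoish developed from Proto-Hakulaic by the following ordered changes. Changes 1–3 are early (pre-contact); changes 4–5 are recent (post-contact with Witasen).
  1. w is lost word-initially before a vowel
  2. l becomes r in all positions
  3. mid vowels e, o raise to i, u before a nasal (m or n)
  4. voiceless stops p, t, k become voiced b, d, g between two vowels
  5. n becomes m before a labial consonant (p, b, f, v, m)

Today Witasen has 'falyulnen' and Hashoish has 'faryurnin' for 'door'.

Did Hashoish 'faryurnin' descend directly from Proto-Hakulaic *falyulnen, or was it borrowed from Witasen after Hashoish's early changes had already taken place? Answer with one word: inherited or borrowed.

If inherited, *falyulnen would pass through all of Hashoish's changes:
Hashoish: start from *falyulnen.
  rule 1: no change — falyulnen
  rule 2 (unconditioned shift): falyulnen → faryurnen
  rule 3 (pre-nasal raising): faryurnen → faryurnin
  rule 4: no change — faryurnin
  rule 5: no change — faryurnin
  ⇒ Hashoish faryurnin
If borrowed from Witasen 'falyulnen' after the early changes, it would undergo only the recent ones:
  rule 4 (intervocalic voicing): no change (falyulnen)
  rule 5 (nasal place assimilation): no change (falyulnen)
  ⇒ as a loan: falyulnen
Hashoish 'faryurnin' matches the inherited outcome exactly, so it is an inherited cognate, not a loan.

inherited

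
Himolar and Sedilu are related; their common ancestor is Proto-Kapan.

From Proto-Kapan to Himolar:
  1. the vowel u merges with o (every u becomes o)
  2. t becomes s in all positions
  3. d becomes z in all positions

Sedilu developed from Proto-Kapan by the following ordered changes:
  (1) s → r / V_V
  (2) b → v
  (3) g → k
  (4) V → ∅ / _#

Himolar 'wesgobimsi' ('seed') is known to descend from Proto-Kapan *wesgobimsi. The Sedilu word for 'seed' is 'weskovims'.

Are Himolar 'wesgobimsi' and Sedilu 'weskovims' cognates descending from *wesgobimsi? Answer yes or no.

yes

Derive the expected Sedilu reflex of *wesgobimsi:
Sedilu: *wesgobimsi
  wesgobimsi (rule 1 does not apply)
  wesgobimsi → wesgovimsi   [unconditioned shift]
  wesgovimsi → weskovimsi   [unconditioned shift]
  weskovimsi → weskovims   [apocope]
  giving Sedilu weskovims.
Sedilu 'weskovims' matches the regular reflex exactly, so the pair is cognate.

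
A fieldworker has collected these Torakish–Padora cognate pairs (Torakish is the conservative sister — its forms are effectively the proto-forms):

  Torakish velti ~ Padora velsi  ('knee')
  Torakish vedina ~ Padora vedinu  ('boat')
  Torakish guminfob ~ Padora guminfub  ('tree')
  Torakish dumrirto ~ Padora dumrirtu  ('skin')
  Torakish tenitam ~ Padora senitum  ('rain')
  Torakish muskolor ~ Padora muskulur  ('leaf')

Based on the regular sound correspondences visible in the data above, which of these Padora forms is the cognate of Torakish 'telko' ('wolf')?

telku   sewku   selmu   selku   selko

selku

tenitam ~ senitum — Torakish t corresponds to Padora s word-initially before a front vowel.
dumrirto ~ dumrirtu — Torakish o corresponds to Padora u word-finally.
Applying these to Torakish 'telko':
  telko → selko   (t→s word-initially before a front vowel)
  selko → selku   (o→u word-finally)
So the Padora cognate is 'selku'.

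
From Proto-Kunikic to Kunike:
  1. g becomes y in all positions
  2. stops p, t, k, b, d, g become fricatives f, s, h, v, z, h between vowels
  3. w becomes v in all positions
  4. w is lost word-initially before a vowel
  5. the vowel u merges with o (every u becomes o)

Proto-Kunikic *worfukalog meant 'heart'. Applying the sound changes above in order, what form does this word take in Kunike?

vorfohaloy

Kunike: start from *worfukalog.
  rule 1 (unconditioned shift): worfukalog → worfukaloy
  rule 2 (intervocalic lenition): worfukaloy → worfuhaloy
  rule 3 (unconditioned shift): worfuhaloy → vorfuhaloy
  rule 4: no change — vorfuhaloy
  rule 5 (vowel merger): vorfuhaloy → vorfohaloy
  ⇒ Kunike vorfohaloy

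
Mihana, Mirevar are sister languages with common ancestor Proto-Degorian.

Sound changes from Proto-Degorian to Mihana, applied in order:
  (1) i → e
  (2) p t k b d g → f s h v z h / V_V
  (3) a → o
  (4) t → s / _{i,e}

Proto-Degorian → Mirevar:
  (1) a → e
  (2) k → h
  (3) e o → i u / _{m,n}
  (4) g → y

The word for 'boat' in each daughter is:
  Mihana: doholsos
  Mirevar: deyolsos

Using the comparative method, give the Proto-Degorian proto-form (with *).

*dagolsos

Position 3: Mihana has h, Mirevar has y. Taking the neighbouring segments as reconstructed: Mihana h could go back to *k or *g or *h; Mirevar y could go back to *g or *y — the one source consistent with every daughter is *g.
Position 2: Mihana has o, Mirevar has e. Taking the neighbouring segments as reconstructed: Mihana o could go back to *a or *o; Mirevar e could go back to *a or *e — the one source consistent with every daughter is *a.
Continuing position by position gives *dagolsos; check it forward:
Mihana: *dagolsos > daholsos > doholsos  (by intervocalic lenition, vowel merger)
Mirevar: start from *dagolsos.
  rule 1 (vowel merger): dagolsos → degolsos
  rule 2: no change — degolsos
  rule 3: no change — degolsos
  rule 4 (unconditioned shift): degolsos → deyolsos
  ⇒ Mirevar deyolsos
No other proto-form is consistent with every reflex, so the reconstruction is *dagolsos.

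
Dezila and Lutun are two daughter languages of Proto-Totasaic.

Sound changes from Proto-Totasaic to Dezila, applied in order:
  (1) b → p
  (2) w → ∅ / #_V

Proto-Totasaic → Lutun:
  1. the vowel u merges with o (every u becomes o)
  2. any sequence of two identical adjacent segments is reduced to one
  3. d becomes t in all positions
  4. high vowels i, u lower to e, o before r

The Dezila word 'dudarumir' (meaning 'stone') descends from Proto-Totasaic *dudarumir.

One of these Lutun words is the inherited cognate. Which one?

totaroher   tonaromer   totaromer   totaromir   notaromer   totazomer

totaromer

Lutun: *dudarumir > dodaromir > totaromir > totaromer  (by vowel merger, unconditioned shift, pre-rhotic lowering)
Among the options, 'totaromer' alone shows every Lutun change applied in order.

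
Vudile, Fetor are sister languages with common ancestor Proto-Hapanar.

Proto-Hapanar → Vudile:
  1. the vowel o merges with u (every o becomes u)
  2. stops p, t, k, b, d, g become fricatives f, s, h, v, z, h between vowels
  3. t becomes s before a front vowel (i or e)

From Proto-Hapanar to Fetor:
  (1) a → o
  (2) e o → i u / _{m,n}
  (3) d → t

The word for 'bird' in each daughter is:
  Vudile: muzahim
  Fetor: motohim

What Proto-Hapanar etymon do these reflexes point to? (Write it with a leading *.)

Position 4: Vudile has a, Fetor has o. Vudile preserves a here (none of its changes turn any other segment into a), so the proto-segment is *a.
Position 3: Vudile has z, Fetor has t. Taking the neighbouring segments as reconstructed: Vudile z could go back to *d or *z; Fetor t could go back to *t or *d — the one source consistent with every daughter is *d.
Continuing position by position gives *modahim; check it forward:
Vudile: *modahim > mudahim > muzahim  (by vowel merger, intervocalic lenition)
Fetor: start from *modahim.
  rule 1 (vowel merger): modahim → modohim
  rule 2: no change — modohim
  rule 3 (unconditioned shift): modohim → motohim
  ⇒ Fetor motohim
*modahim is the unique common source.

*modahim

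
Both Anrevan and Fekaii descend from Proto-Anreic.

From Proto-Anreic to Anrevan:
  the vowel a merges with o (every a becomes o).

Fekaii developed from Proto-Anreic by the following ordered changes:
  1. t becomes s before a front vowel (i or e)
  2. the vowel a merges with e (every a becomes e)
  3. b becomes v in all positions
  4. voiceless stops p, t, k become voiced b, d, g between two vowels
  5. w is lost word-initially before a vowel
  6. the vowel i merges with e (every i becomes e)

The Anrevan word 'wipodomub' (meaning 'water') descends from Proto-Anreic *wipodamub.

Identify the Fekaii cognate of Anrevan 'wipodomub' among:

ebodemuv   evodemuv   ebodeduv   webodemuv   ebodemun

Fekaii: *wipodamub
  wipodamub (rule 1 does not apply)
  wipodamub → wipodemub   [vowel merger]
  wipodemub → wipodemuv   [unconditioned shift]
  wipodemuv → wibodemuv   [intervocalic voicing]
  wibodemuv → ibodemuv   [glide loss]
  ibodemuv → ebodemuv   [vowel merger]
  giving Fekaii ebodemuv.
The other candidates each miss or misapply at least one Fekaii change.

ebodemuv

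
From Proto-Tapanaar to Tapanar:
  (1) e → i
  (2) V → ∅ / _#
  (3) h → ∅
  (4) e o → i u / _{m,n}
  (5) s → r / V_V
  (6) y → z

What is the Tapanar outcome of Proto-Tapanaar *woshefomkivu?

Tapanar: start from *woshefomkivu.
  rule 1 (vowel merger): woshefomkivu → woshifomkivu
  rule 2 (apocope): woshifomkivu → woshifomkiv
  rule 3 (h-loss): woshifomkiv → wosifomkiv
  rule 4 (pre-nasal raising): wosifomkiv → wosifumkiv
  rule 5 (rhotacism): wosifumkiv → worifumkiv
  rule 6: no change — worifumkiv
  ⇒ Tapanar worifumkiv

worifumkiv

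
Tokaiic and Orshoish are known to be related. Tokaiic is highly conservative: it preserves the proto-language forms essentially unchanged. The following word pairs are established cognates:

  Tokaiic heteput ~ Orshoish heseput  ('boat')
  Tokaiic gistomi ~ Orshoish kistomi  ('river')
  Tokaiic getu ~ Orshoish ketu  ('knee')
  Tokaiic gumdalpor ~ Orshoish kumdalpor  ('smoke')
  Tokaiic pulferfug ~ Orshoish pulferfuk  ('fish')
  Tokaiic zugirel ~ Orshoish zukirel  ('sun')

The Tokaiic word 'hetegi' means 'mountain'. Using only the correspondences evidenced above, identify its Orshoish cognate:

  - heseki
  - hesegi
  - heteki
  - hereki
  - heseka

heseki

heteput ~ heseput — Tokaiic t corresponds to Orshoish s between vowels (before a front vowel).
zugirel ~ zukirel — Tokaiic g corresponds to Orshoish k between vowels (before a front vowel).
Applying these to Tokaiic 'hetegi':
  hetegi → hesegi   (t→s between vowels (before a front vowel))
  hesegi → heseki   (g→k between vowels (before a front vowel))
So the Orshoish cognate is 'heseki'.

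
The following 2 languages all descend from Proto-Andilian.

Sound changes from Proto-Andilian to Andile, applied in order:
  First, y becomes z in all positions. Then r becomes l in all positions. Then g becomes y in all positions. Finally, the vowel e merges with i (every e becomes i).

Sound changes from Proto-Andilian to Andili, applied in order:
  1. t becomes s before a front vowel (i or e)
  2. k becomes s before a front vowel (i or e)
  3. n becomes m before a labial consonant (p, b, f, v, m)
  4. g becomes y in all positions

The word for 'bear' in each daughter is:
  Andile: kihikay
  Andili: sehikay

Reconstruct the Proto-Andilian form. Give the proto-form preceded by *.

Position 7: Andile has y, Andili has y. In Andile, y can only continue *g, so the proto-segment is *g.
Position 1: Andile has k, Andili has s. Andile preserves k here (none of its changes turn any other segment into k), so the proto-segment is *k.
Continuing position by position gives *kehikag; check it forward:
Andile: start from *kehikag.
  rule 1: no change — kehikag
  rule 2: no change — kehikag
  rule 3 (unconditioned shift): kehikag → kehikay
  rule 4 (vowel merger): kehikay → kihikay
  ⇒ Andile kihikay
Andili: *kehikag > sehikag > sehikay  (by palatalisation, unconditioned shift)
No other proto-form is consistent with every reflex, so the reconstruction is *kehikag.

*kehikag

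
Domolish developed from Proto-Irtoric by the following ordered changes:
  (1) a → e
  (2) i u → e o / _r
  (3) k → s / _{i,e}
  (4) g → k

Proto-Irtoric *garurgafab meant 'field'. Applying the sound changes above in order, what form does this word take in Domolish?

Domolish: *garurgafab
  garurgafab → gerurgefeb   [vowel merger]
  gerurgefeb → gerorgefeb   [pre-rhotic lowering]
  gerorgefeb (rule 3 does not apply)
  gerorgefeb → kerorkefeb   [unconditioned shift]
  giving Domolish kerorkefeb.

kerorkefeb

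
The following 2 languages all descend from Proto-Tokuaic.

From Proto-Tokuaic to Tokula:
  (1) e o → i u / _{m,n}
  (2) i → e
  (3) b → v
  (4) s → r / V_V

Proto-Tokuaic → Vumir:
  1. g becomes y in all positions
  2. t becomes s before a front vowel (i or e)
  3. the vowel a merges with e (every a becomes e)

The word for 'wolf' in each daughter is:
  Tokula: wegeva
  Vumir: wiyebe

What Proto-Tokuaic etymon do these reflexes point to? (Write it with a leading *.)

Position 2: Tokula has e, Vumir has i. Vumir preserves i here (none of its changes turn any other segment into i), so the proto-segment is *i.
Position 3: Tokula has g, Vumir has y. Tokula preserves g here (none of its changes turn any other segment into g), so the proto-segment is *g.
Verify the candidate proto-form against each daughter:
Tokula: *wigeba > wegeba > wegeva  (by vowel merger, unconditioned shift)
Vumir: start from *wigeba.
  rule 1 (unconditioned shift): wigeba → wiyeba
  rule 2: no change — wiyeba
  rule 3 (vowel merger): wiyeba → wiyebe
  ⇒ Vumir wiyebe
No other proto-form is consistent with every reflex, so the reconstruction is *wigeba.

*wigeba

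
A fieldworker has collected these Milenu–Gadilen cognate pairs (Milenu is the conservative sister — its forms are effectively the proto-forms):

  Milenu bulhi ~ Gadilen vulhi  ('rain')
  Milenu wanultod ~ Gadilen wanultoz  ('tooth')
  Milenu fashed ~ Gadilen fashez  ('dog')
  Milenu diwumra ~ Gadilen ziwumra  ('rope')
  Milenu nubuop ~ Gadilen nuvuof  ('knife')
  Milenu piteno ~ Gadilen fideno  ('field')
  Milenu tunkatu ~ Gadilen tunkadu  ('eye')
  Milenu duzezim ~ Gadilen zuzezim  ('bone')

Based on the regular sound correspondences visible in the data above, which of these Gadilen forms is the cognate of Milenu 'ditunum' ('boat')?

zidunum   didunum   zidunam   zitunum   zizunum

diwumra ~ ziwumra — Milenu d corresponds to Gadilen z word-initially before a front vowel.
tunkatu ~ tunkadu — Milenu t corresponds to Gadilen d between vowels (before a back vowel).
Applying these to Milenu 'ditunum':
  ditunum → zitunum   (d→z word-initially before a front vowel)
  zitunum → zidunum   (t→d between vowels (before a back vowel))
So the Gadilen cognate is 'zidunum'.

zidunum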